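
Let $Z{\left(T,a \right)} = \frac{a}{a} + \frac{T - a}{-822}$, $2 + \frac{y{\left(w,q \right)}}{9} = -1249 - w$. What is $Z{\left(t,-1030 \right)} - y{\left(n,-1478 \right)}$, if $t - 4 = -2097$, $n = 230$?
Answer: $\frac{10958323}{822} \approx 13331.0$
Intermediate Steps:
$y{\left(w,q \right)} = -11259 - 9 w$ ($y{\left(w,q \right)} = -18 + 9 \left(-1249 - w\right) = -18 - \left(11241 + 9 w\right) = -11259 - 9 w$)
$t = -2093$ ($t = 4 - 2097 = -2093$)
$Z{\left(T,a \right)} = 1 - \frac{T}{822} + \frac{a}{822}$ ($Z{\left(T,a \right)} = 1 + \left(T - a\right) \left(- \frac{1}{822}\right) = 1 - \left(- \frac{a}{822} + \frac{T}{822}\right) = 1 - \frac{T}{822} + \frac{a}{822}$)
$Z{\left(t,-1030 \right)} - y{\left(n,-1478 \right)} = \left(1 - - \frac{2093}{822} + \frac{1}{822} \left(-1030\right)\right) - \left(-11259 - 2070\right) = \left(1 + \frac{2093}{822} - \frac{515}{411}\right) - \left(-11259 - 2070\right) = \frac{1885}{822} - -13329 = \frac{1885}{822} + 13329 = \frac{10958323}{822}$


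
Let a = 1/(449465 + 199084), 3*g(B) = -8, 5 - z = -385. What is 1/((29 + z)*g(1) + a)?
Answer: -648549/724645415 ≈ -0.00089499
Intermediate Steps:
z = 390 (z = 5 - 1*(-385) = 5 + 385 = 390)
g(B) = -8/3 (g(B) = (1/3)*(-8) = -8/3)
a = 1/648549 ≈ 1.5419e-6
1/((29 + z)*g(1) + a) = 1/((29 + 390)*(-8/3) + 1/648549) = 1/(419*(-8/3) + 1/648549) = 1/(-3352/3 + 1/648549) = 1/(-724645415/648549) = -648549/724645415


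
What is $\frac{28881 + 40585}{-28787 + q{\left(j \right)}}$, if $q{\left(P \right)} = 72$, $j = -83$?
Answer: $- \frac{69466}{28715} \approx -2.4192$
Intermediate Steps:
$\frac{28881 + 40585}{-28787 + q{\left(j \right)}} = \frac{28881 + 40585}{-28787 + 72} = \frac{69466}{-28715} = 69466 \left(- \frac{1}{28715}\right) = - \frac{69466}{28715}$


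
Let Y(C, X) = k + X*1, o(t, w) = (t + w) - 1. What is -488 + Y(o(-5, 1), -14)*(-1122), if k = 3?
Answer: 11854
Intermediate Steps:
o(t, w) = -1 + t + w
Y(C, X) = 3 + X (Y(C, X) = 3 + X*1 = 3 + X)
-488 + Y(o(-5, 1), -14)*(-1122) = -488 + (3 - 14)*(-1122) = -488 - 11*(-1122) = -488 + 12342 = 11854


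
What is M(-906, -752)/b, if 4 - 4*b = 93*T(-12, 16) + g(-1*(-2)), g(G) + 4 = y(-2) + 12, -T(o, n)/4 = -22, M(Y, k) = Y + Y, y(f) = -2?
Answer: 3624/4093 ≈ 0.88541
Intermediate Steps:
M(Y, k) = 2*Y
T(o, n) = 88 (T(o, n) = -4*(-22) = 88)
g(G) = 6 (g(G) = -4 + (-2 + 12) = -4 + 10 = 6)
b = -4093/2 (b = 1 - (93*88 + 6)/4 = 1 - (8184 + 6)/4 = 1 - ¼*8190 = 1 - 4095/2 = -4093/2 ≈ -2046.5)
M(-906, -752)/b = (2*(-906))/(-4093/2) = -1812*(-2/4093) = 3624/4093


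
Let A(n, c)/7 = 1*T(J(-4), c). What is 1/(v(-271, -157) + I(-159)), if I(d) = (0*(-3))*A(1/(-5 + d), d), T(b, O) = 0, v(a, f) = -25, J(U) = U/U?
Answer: -1/25 ≈ -0.040000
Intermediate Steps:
J(U) = 1
A(n, c) = 0 (A(n, c) = 7*(1*0) = 7*0 = 0)
I(d) = 0 (I(d) = (0*(-3))*0 = 0*0 = 0)
1/(v(-271, -157) + I(-159)) = 1/(-25 + 0) = 1/(-25) = -1/25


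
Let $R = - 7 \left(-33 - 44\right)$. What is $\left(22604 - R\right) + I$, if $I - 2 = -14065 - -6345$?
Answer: $14347$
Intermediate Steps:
$I = -7718$ ($I = 2 - 7720 = -7718$)
$R = 539$ ($R = \left(-7\right) \left(-77\right) = 539$)
$\left(22604 - R\right) + I = \left(22604 - 539\right) - 7718 = 22065 - 7718 = 14347$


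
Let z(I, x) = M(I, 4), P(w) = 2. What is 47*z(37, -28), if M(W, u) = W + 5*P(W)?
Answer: 2209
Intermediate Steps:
M(W, u) = 10 + W (M(W, u) = W + 5*2 = W + 10 = 10 + W)
z(I, x) = 10 + I
47*z(37, -28) = 47*(10 + 37) = 47*47 = 2209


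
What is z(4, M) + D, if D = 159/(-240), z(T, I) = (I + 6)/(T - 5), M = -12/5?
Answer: -341/80 ≈ -4.2625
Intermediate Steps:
M = -12/5 (M = -12*1/5 = -12/5 ≈ -2.4000)
z(T, I) = (6 + I)/(-5 + T)
D = -53/80 (D = 159*(-1/240) = -53/80 ≈ -0.66250)
z(4, M) + D = (6 - 12/5)/(-5 + 4) - 53/80 = (18/5)/(-1) - 53/80 = -1*18/5 - 53/80 = -18/5 - 53/80 = -341/80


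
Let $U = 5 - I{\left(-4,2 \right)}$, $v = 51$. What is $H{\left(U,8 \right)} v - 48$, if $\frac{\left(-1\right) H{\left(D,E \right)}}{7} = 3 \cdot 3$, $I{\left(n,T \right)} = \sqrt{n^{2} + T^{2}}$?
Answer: $-3261$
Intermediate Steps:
$I{\left(n,T \right)} = \sqrt{T^{2} + n^{2}}$
$U = 5 - 2 \sqrt{5}$ ($U = 5 - \sqrt{2^{2} + \left(-4\right)^{2}} = 5 - \sqrt{4 + 16} = 5 - \sqrt{20} = 5 - 2 \sqrt{5} \approx 0.52786$)
$H{\left(D,E \right)} = -63$ ($H{\left(D,E \right)} = - 7 \cdot 3 \cdot 3 = \left(-7\right) 9 = -63$)
$H{\left(U,8 \right)} v - 48 = \left(-63\right) 51 - 48 = -3213 - 48 = -3261$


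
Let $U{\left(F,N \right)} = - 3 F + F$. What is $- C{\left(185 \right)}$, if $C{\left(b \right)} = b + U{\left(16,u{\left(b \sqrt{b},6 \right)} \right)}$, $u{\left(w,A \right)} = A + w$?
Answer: $-153$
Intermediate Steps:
$U{\left(F,N \right)} = - 2 F$
$C{\left(b \right)} = -32 + b$ ($C{\left(b \right)} = b - 32 = -32 + b$)
$- C{\left(185 \right)} = - (-32 + 185) = \left(-1\right) 153 = -153$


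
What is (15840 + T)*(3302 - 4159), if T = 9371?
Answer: -21605827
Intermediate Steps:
(15840 + T)*(3302 - 4159) = (15840 + 9371)*(3302 - 4159) = 25211*(-857) = -21605827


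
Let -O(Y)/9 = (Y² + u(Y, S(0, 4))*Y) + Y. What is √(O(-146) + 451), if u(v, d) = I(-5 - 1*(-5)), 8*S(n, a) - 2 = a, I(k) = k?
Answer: I*√190079 ≈ 435.98*I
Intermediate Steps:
S(n, a) = ¼ + a/8
u(v, d) = 0 (u(v, d) = -5 - 1*(-5) = -5 + 5 = 0)
O(Y) = -9*Y - 9*Y² (O(Y) = -9*((Y² + 0*Y) + Y) = -9*((Y² + 0) + Y) = -9*(Y² + Y) = -9*(Y + Y²) = -9*Y - 9*Y²)
√(O(-146) + 451) = √(-9*(-146)*(1 - 146) + 451) = √(-9*(-146)*(-145) + 451) = √(-190530 + 451) = √(-190079) = I*√190079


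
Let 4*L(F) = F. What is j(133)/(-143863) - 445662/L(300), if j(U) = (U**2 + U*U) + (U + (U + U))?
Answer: -21372318527/3596575 ≈ -5942.4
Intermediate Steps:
j(U) = 2*U**2 + 3*U (j(U) = (U**2 + U**2) + (U + 2*U) = 2*U**2 + 3*U)
L(F) = F/4
j(133)/(-143863) - 445662/L(300) = (133*(3 + 2*133))/(-143863) - 445662/((1/4)*300) = (133*(3 + 266))*(-1/143863) - 445662/75 = (133*269)*(-1/143863) - 445662*1/75 = 35777*(-1/143863) - 148554/25 = -35777/143863 - 148554/25 = -21372318527/3596575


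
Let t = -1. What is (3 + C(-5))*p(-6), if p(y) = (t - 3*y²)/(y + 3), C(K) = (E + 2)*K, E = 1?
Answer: -436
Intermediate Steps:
C(K) = 3*K (C(K) = (1 + 2)*K = 3*K)
p(y) = (-1 - 3*y²)/(3 + y) (p(y) = (-1 - 3*y²)/(y + 3) = (-1 - 3*y²)/(3 + y))
(3 + C(-5))*p(-6) = (3 + 3*(-5))*((-1 - 3*(-6)²)/(3 - 6)) = (3 - 15)*((-1 - 3*36)/(-3)) = -(-4)*(-1 - 108) = -(-4)*(-109) = -12*109/3 = -436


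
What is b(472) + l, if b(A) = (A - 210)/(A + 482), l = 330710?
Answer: 157748801/477 ≈ 3.3071e+5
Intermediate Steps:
b(A) = (-210 + A)/(482 + A)
b(472) + l = (-210 + 472)/(482 + 472) + 330710 = 262/954 + 330710 = (1/954)*262 + 330710 = 131/477 + 330710 = 157748801/477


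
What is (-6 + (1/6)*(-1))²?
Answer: 1369/36 ≈ 38.028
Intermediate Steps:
(-6 + (1/6)*(-1))² = (-6 + (1*(⅙))*(-1))² = (-6 + (⅙)*(-1))² = (-6 - ⅙)² = (-37/6)² = 1369/36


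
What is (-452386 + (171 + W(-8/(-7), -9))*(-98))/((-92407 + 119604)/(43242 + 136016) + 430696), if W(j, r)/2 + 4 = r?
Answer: -83641065768/77205730765 ≈ -1.0834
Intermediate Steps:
W(j, r) = -8 + 2*r
(-452386 + (171 + W(-8/(-7), -9))*(-98))/((-92407 + 119604)/(43242 + 136016) + 430696) = (-452386 + (171 + (-8 + 2*(-9)))*(-98))/((-92407 + 119604)/(43242 + 136016) + 430696) = (-452386 + (171 + (-8 - 18))*(-98))/(27197/179258 + 430696) = (-452386 + (171 - 26)*(-98))/(27197*(1/179258) + 430696) = (-452386 + 145*(-98))/(27197/179258 + 430696) = (-452386 - 14210)/(77205730765/179258) = -466596*179258/77205730765 = -83641065768/77205730765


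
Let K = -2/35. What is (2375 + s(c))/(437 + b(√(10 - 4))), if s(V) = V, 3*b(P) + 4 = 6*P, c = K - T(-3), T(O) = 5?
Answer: 325239108/59781155 - 1493064*√6/59781155 ≈ 5.3793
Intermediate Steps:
K = -2/35 (K = -2*1/35 = -2/35 ≈ -0.057143)
c = -177/35 (c = -2/35 - 1*5 = -2/35 - 5 = -177/35 ≈ -5.0571)
b(P) = -4/3 + 2*P (b(P) = -4/3 + (6*P)/3 = -4/3 + 2*P)
(2375 + s(c))/(437 + b(√(10 - 4))) = (2375 - 177/35)/(437 + (-4/3 + 2*√(10 - 4))) = 82948/(35*(437 + (-4/3 + 2*√6))) = 82948/(35*(1307/3 + 2*√6))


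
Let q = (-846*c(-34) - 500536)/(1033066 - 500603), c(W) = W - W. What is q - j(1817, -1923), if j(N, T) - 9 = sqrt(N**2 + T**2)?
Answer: -5292703/532463 - sqrt(6999418) ≈ -2655.6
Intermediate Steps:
c(W) = 0
j(N, T) = 9 + sqrt(N**2 + T**2)
q = -500536/532463 (q = (-846*0 - 500536)/(1033066 - 500603) = (0 - 500536)/532463 = -500536*1/532463 = -500536/532463 ≈ -0.94004)
q - j(1817, -1923) = -500536/532463 - (9 + sqrt(1817**2 + (-1923)**2)) = -500536/532463 - (9 + sqrt(3301489 + 3697929)) = -500536/532463 - (9 + sqrt(6999418)) = -500536/532463 + (-9 - sqrt(6999418)) = -5292703/532463 - sqrt(6999418)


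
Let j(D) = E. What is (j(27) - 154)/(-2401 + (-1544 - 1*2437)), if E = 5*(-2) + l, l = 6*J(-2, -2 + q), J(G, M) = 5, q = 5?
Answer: 67/3191 ≈ 0.020997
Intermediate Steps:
l = 30 (l = 6*5 = 30)
E = 20 (E = 5*(-2) + 30 = -10 + 30 = 20)
j(D) = 20
(j(27) - 154)/(-2401 + (-1544 - 1*2437)) = (20 - 154)/(-2401 + (-1544 - 1*2437)) = -134/(-2401 + (-1544 - 2437)) = -134/(-2401 - 3981) = -134/(-6382) = -134*(-1/6382) = 67/3191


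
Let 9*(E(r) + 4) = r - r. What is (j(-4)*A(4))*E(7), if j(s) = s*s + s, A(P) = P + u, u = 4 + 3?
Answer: -528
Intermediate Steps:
E(r) = -4 (E(r) = -4 + (r - r)/9 = -4 + (⅑)*0 = -4 + 0 = -4)
u = 7
A(P) = 7 + P (A(P) = P + 7 = 7 + P)
j(s) = s + s² (j(s) = s² + s = s + s²)
(j(-4)*A(4))*E(7) = ((-4*(1 - 4))*(7 + 4))*(-4) = (-4*(-3)*11)*(-4) = (12*11)*(-4) = 132*(-4) = -528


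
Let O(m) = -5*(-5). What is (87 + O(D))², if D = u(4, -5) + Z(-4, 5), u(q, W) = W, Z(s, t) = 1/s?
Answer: 12544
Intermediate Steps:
D = -21/4 (D = -5 + 1/(-4) = -5 - ¼ = -21/4 ≈ -5.2500)
O(m) = 25
(87 + O(D))² = (87 + 25)² = 112² = 12544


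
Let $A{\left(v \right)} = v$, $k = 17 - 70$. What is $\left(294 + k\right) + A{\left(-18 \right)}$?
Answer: $223$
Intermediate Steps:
$k = -53$ ($k = 17 - 70 = -53$)
$\left(294 + k\right) + A{\left(-18 \right)} = \left(294 - 53\right) - 18 = 241 - 18 = 223$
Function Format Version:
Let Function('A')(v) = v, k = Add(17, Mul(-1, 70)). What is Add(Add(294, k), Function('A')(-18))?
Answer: 223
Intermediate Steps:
k = -53 (k = Add(17, -70) = -53)
Add(Add(294, k), Function('A')(-18)) = Add(Add(294, -53), -18) = Add(241, -18) = 223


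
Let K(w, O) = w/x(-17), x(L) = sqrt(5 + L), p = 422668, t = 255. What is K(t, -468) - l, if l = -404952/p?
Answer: 101238/105667 - 85*I*sqrt(3)/2 ≈ 0.95809 - 73.612*I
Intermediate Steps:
l = -101238/105667 (l = -404952/422668 = -404952*1/422668 = -101238/105667 ≈ -0.95809)
K(w, O) = -I*w*sqrt(3)/6 (K(w, O) = w/(sqrt(5 - 17)) = w/(sqrt(-12)) = w/((2*I*sqrt(3))) = w*(-I*sqrt(3)/6) = -I*w*sqrt(3)/6)
K(t, -468) - l = -1/6*I*255*sqrt(3) - 1*(-101238/105667) = -85*I*sqrt(3)/2 + 101238/105667 = 101238/105667 - 85*I*sqrt(3)/2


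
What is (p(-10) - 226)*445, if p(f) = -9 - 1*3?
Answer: -105910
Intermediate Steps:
p(f) = -12 (p(f) = -9 - 3 = -12)
(p(-10) - 226)*445 = (-12 - 226)*445 = -238*445 = -105910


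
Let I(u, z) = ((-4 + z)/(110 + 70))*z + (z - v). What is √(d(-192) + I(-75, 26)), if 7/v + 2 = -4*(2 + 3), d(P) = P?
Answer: I*√17696690/330 ≈ 12.748*I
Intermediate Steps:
v = -7/22 (v = 7/(-2 - 4*(2 + 3)) = 7/(-2 - 4*5) = 7/(-2 - 20) = 7/(-22) = 7*(-1/22) = -7/22 ≈ -0.31818)
I(u, z) = 7/22 + z + z*(-1/45 + z/180) (I(u, z) = ((-4 + z)/(110 + 70))*z + (z - 1*(-7/22)) = ((-4 + z)/180)*z + (z + 7/22) = ((-4 + z)*(1/180))*z + (7/22 + z) = (-1/45 + z/180)*z + (7/22 + z) = z*(-1/45 + z/180) + (7/22 + z) = 7/22 + z + z*(-1/45 + z/180))
√(d(-192) + I(-75, 26)) = √(-192 + (7/22 + (1/180)*26² + (44/45)*26)) = √(-192 + (7/22 + (1/180)*676 + 1144/45)) = √(-192 + (7/22 + 169/45 + 1144/45)) = √(-192 + 29201/990) = √(-160879/990) = I*√17696690/330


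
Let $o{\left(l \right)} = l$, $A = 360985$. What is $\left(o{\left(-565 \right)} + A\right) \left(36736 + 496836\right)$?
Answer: $192310020240$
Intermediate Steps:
$\left(o{\left(-565 \right)} + A\right) \left(36736 + 496836\right) = \left(-565 + 360985\right) \left(36736 + 496836\right) = 360420 \cdot 533572 = 192310020240$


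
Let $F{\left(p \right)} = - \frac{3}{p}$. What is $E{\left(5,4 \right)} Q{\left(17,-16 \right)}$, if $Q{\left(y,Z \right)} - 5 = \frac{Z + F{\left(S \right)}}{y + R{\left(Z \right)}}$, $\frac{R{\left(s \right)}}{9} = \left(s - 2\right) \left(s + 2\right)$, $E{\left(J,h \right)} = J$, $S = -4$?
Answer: $\frac{45639}{1828} \approx 24.967$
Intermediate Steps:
$R{\left(s \right)} = 9 \left(-2 + s\right) \left(2 + s\right)$ ($R{\left(s \right)} = 9 \left(s - 2\right) \left(s + 2\right) = 9 \left(-2 + s\right) \left(2 + s\right)$)
$Q{\left(y,Z \right)} = 5 + \frac{\frac{3}{4} + Z}{-36 + y + 9 Z^{2}}$ ($Q{\left(y,Z \right)} = 5 + \frac{Z - \frac{3}{-4}}{y + \left(-36 + 9 Z^{2}\right)} = 5 + \frac{Z - - \frac{3}{4}}{-36 + y + 9 Z^{2}} = 5 + \frac{Z + \frac{3}{4}}{-36 + y + 9 Z^{2}} = 5 + \frac{\frac{3}{4} + Z}{-36 + y + 9 Z^{2}}$)
$E{\left(5,4 \right)} Q{\left(17,-16 \right)} = 5 \frac{- \frac{717}{4} - 16 + 5 \cdot 17 + 45 \left(-16\right)^{2}}{-36 + 17 + 9 \left(-16\right)^{2}} = 5 \frac{- \frac{717}{4} - 16 + 85 + 45 \cdot 256}{-36 + 17 + 9 \cdot 256} = 5 \frac{- \frac{717}{4} - 16 + 85 + 11520}{-36 + 17 + 2304} = 5 \cdot \frac{1}{2285} \cdot \frac{45639}{4} = 5 \cdot \frac{45639}{9140} = \frac{45639}{1828}$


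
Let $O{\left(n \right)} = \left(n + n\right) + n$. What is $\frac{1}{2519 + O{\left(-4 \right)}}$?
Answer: $\frac{1}{2507} \approx 0.00039888$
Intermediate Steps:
$O{\left(n \right)} = 3 n$ ($O{\left(n \right)} = 2 n + n = 3 n$)
$\frac{1}{2519 + O{\left(-4 \right)}} = \frac{1}{2519 + 3 \left(-4\right)} = \frac{1}{2519 - 12} = \frac{1}{2507}$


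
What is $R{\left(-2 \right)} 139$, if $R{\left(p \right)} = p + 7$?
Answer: $695$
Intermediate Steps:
$R{\left(p \right)} = 7 + p$
$R{\left(-2 \right)} 139 = \left(7 - 2\right) 139 = 5 \cdot 139 = 695$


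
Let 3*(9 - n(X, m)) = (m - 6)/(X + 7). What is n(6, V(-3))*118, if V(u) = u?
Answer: 14160/13 ≈ 1089.2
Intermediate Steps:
n(X, m) = 9 - (-6 + m)/(3*(7 + X)) (n(X, m) = 9 - (m - 6)/(3*(X + 7)) = 9 - (-6 + m)/(3*(7 + X)))
n(6, V(-3))*118 = ((195 - 1*(-3) + 27*6)/(3*(7 + 6)))*118 = ((⅓)*(195 + 3 + 162)/13)*118 = ((⅓)*(1/13)*360)*118 = (120/13)*118 = 14160/13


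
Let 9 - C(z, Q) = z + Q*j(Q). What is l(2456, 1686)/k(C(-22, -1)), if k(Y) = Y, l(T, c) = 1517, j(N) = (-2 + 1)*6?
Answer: 1517/25 ≈ 60.680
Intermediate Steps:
j(N) = -6 (j(N) = -1*6 = -6)
C(z, Q) = 9 - z + 6*Q (C(z, Q) = 9 - (z + Q*(-6)) = 9 - (z - 6*Q) = 9 + (-z + 6*Q) = 9 - z + 6*Q)
l(2456, 1686)/k(C(-22, -1)) = 1517/(9 - 1*(-22) + 6*(-1)) = 1517/(9 + 22 - 6) = 1517/25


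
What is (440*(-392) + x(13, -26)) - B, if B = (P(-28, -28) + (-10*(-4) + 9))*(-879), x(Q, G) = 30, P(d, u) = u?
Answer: -153991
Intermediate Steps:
B = -18459 (B = (-28 + (-10*(-4) + 9))*(-879) = (-28 + (40 + 9))*(-879) = (-28 + 49)*(-879) = 21*(-879) = -18459)
(440*(-392) + x(13, -26)) - B = (440*(-392) + 30) - 1*(-18459) = (-172480 + 30) + 18459 = -172450 + 18459 = -153991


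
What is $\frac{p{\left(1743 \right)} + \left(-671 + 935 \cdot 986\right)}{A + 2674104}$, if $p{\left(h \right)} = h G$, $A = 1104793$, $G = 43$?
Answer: $\frac{996188}{3778897} \approx 0.26362$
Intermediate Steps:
$p{\left(h \right)} = 43 h$ ($p{\left(h \right)} = h 43 = 43 h$)
$\frac{p{\left(1743 \right)} + \left(-671 + 935 \cdot 986\right)}{A + 2674104} = \frac{43 \cdot 1743 + \left(-671 + 935 \cdot 986\right)}{1104793 + 2674104} = \frac{74949 + \left(-671 + 921910\right)}{3778897} = \left(74949 + 921239\right) \frac{1}{3778897} = 996188 \cdot \frac{1}{3778897} = \frac{996188}{3778897}$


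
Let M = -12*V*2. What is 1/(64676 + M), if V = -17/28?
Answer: 7/452834 ≈ 1.5458e-5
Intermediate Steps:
V = -17/28 (V = -17*1/28 = -17/28 ≈ -0.60714)
M = 102/7 (M = -12*(-17/28)*2 = (51/7)*2 = 102/7 ≈ 14.571)
1/(64676 + M) = 1/(64676 + 102/7) = 1/(452834/7) = 7/452834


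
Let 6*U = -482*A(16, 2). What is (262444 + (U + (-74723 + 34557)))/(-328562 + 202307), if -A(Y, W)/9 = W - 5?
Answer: -220109/126255 ≈ -1.7434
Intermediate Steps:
A(Y, W) = 45 - 9*W (A(Y, W) = -9*(W - 5) = -9*(-5 + W) = 45 - 9*W)
U = -2169 (U = (-482*(45 - 9*2))/6 = (-482*(45 - 18))/6 = (-482*27)/6 = (1/6)*(-13014) = -2169)
(262444 + (U + (-74723 + 34557)))/(-328562 + 202307) = (262444 + (-2169 + (-74723 + 34557)))/(-328562 + 202307) = (262444 + (-2169 - 40166))/(-126255) = (262444 - 42335)*(-1/126255) = 220109*(-1/126255) = -220109/126255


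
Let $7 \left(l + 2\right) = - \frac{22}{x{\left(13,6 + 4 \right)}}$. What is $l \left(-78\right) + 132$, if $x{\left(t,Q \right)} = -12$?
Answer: $\frac{1873}{7} \approx 267.57$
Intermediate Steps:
$l = - \frac{73}{42}$ ($l = -2 + \frac{\left(-22\right) \frac{1}{-12}}{7} = -2 + \frac{\left(-22\right) \left(- \frac{1}{12}\right)}{7} = -2 + \frac{1}{7} \cdot \frac{11}{6} = -2 + \frac{11}{42} = - \frac{73}{42} \approx -1.7381$)
$l \left(-78\right) + 132 = \left(- \frac{73}{42}\right) \left(-78\right) + 132 = \frac{949}{7} + 132 = \frac{1873}{7}$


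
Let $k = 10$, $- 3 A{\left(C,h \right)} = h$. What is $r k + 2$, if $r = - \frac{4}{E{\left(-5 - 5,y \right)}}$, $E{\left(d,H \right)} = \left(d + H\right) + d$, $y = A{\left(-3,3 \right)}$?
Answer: $\frac{82}{21} \approx 3.9048$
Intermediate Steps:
$A{\left(C,h \right)} = - \frac{h}{3}$
$y = -1$ ($y = \left(- \frac{1}{3}\right) 3 = -1$)
$E{\left(d,H \right)} = H + 2 d$ ($E{\left(d,H \right)} = \left(H + d\right) + d = H + 2 d$)
$r = \frac{4}{21}$ ($r = - \frac{4}{-1 + 2 \left(-5 - 5\right)} = - \frac{4}{-1 + 2 \left(-10\right)} = - \frac{4}{-1 - 20} = - \frac{4}{-21} = \left(-4\right) \left(- \frac{1}{21}\right) = \frac{4}{21} \approx 0.19048$)
$r k + 2 = \frac{4}{21} \cdot 10 + 2 = \frac{40}{21} + 2 = \frac{82}{21}$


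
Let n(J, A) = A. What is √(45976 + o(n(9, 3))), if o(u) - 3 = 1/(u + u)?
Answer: 5*√66210/6 ≈ 214.43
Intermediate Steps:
o(u) = 3 + 1/(2*u) (o(u) = 3 + 1/(u + u) = 3 + 1/(2*u))
√(45976 + o(n(9, 3))) = √(45976 + (3 + (½)/3)) = √(45976 + (3 + (½)*(⅓))) = √(45976 + (3 + ⅙)) = √(45976 + 19/6) = √(275875/6) = 5*√66210/6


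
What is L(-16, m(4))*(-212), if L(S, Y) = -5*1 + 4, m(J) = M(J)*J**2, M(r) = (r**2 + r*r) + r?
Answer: 212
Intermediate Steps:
M(r) = r + 2*r**2 (M(r) = (r**2 + r**2) + r = 2*r**2 + r = r + 2*r**2)
m(J) = J**3*(1 + 2*J) (m(J) = (J*(1 + 2*J))*J**2 = J**3*(1 + 2*J))
L(S, Y) = -1 (L(S, Y) = -5 + 4 = -1)
L(-16, m(4))*(-212) = -1*(-212) = 212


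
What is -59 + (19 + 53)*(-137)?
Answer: -9923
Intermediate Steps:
-59 + (19 + 53)*(-137) = -59 + 72*(-137) = -59 - 9864 = -9923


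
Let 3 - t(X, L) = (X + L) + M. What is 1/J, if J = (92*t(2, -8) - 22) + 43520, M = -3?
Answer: 1/44602 ≈ 2.2421e-5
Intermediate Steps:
t(X, L) = 6 - L - X (t(X, L) = 3 - ((X + L) - 3) = 3 - ((L + X) - 3) = 3 - (-3 + L + X) = 3 + (3 - L - X) = 6 - L - X)
J = 44602 (J = (92*(6 - 1*(-8) - 1*2) - 22) + 43520 = (92*(6 + 8 - 2) - 22) + 43520 = (92*12 - 22) + 43520 = (1104 - 22) + 43520 = 1082 + 43520 = 44602)
1/J = 1/44602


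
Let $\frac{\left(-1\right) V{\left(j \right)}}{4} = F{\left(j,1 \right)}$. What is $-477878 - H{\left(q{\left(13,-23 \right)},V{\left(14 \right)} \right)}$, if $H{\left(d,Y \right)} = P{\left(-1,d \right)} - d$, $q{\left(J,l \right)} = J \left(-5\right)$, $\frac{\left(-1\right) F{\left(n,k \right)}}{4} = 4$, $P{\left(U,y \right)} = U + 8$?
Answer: $-477950$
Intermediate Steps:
$P{\left(U,y \right)} = 8 + U$
$F{\left(n,k \right)} = -16$ ($F{\left(n,k \right)} = \left(-4\right) 4 = -16$)
$V{\left(j \right)} = 64$ ($V{\left(j \right)} = \left(-4\right) \left(-16\right) = 64$)
$q{\left(J,l \right)} = - 5 J$
$H{\left(d,Y \right)} = 7 - d$ ($H{\left(d,Y \right)} = \left(8 - 1\right) - d = 7 - d$)
$-477878 - H{\left(q{\left(13,-23 \right)},V{\left(14 \right)} \right)} = -477878 - \left(7 - \left(-5\right) 13\right) = -477878 - \left(7 - -65\right) = -477878 - \left(7 + 65\right) = -477878 - 72 = -477950$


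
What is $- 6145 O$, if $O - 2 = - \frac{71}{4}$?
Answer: $\frac{387135}{4} \approx 96784.0$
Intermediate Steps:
$O = - \frac{63}{4}$ ($O = 2 - \frac{71}{4} = - \frac{63}{4} \approx -15.75$)
$- 6145 O = \left(-6145\right) \left(- \frac{63}{4}\right) = \frac{387135}{4}$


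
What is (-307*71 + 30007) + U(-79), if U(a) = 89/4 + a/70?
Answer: 1152357/140 ≈ 8231.1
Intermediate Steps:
U(a) = 89/4 + a/70 (U(a) = 89*(¼) + a*(1/70) = 89/4 + a/70)
(-307*71 + 30007) + U(-79) = (-307*71 + 30007) + (89/4 + (1/70)*(-79)) = (-21797 + 30007) + (89/4 - 79/70) = 8210 + 2957/140 = 1152357/140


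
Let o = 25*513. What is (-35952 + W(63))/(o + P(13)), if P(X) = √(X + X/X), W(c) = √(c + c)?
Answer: -461084442/164480611 + 74427*√14/164480611 ≈ -2.8016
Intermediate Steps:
o = 12825
W(c) = √2*√c (W(c) = √(2*c) = √2*√c)
P(X) = √(1 + X) (P(X) = √(X + 1) = √(1 + X))
(-35952 + W(63))/(o + P(13)) = (-35952 + √2*√63)/(12825 + √(1 + 13)) = (-35952 + √2*(3*√7))/(12825 + √14) = (-35952 + 3*√14)/(12825 + √14)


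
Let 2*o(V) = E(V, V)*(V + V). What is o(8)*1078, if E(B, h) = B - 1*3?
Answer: 43120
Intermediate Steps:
E(B, h) = -3 + B (E(B, h) = B - 3 = -3 + B)
o(V) = V*(-3 + V) (o(V) = ((-3 + V)*(V + V))/2 = ((-3 + V)*(2*V))/2 = (2*V*(-3 + V))/2 = V*(-3 + V))
o(8)*1078 = (8*(-3 + 8))*1078 = (8*5)*1078 = 40*1078 = 43120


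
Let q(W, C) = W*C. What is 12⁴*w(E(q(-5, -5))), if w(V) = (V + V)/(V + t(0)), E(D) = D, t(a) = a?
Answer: 41472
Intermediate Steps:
q(W, C) = C*W
w(V) = 2 (w(V) = (V + V)/(V + 0) = (2*V)/V = 2)
12⁴*w(E(q(-5, -5))) = 12⁴*2 = 20736*2 = 41472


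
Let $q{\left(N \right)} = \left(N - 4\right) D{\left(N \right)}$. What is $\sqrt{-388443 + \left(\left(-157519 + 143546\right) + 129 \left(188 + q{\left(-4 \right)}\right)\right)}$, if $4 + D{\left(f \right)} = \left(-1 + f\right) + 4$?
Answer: $2 i \sqrt{93251} \approx 610.74 i$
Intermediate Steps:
$D{\left(f \right)} = -1 + f$ ($D{\left(f \right)} = -4 + \left(\left(-1 + f\right) + 4\right) = -4 + \left(3 + f\right) = -1 + f$)
$q{\left(N \right)} = \left(-1 + N\right) \left(-4 + N\right)$ ($q{\left(N \right)} = \left(N - 4\right) \left(-1 + N\right) = \left(-4 + N\right) \left(-1 + N\right) = \left(-1 + N\right) \left(-4 + N\right)$)
$\sqrt{-388443 + \left(\left(-157519 + 143546\right) + 129 \left(188 + q{\left(-4 \right)}\right)\right)} = \sqrt{-388443 + \left(\left(-157519 + 143546\right) + 129 \left(188 + \left(-1 - 4\right) \left(-4 - 4\right)\right)\right)} = \sqrt{-388443 - \left(13973 - 129 \left(188 - -40\right)\right)} = \sqrt{-388443 - \left(13973 - 129 \left(188 + 40\right)\right)} = \sqrt{-388443 + \left(-13973 + 129 \cdot 228\right)} = \sqrt{-388443 + \left(-13973 + 29412\right)} = \sqrt{-388443 + 15439} = \sqrt{-373004} = 2 i \sqrt{93251}$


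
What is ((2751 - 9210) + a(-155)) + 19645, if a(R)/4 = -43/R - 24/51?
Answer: 34743074/2635 ≈ 13185.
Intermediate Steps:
a(R) = -32/17 - 172/R (a(R) = 4*(-43/R - 24/51) = 4*(-43/R - 24*1/51) = 4*(-43/R - 8/17) = 4*(-8/17 - 43/R) = -32/17 - 172/R)
((2751 - 9210) + a(-155)) + 19645 = ((2751 - 9210) + (-32/17 - 172/(-155))) + 19645 = (-6459 + (-32/17 - 172*(-1/155))) + 19645 = (-6459 + (-32/17 + 172/155)) + 19645 = (-6459 - 2036/2635) + 19645 = -17021501/2635 + 19645 = 34743074/2635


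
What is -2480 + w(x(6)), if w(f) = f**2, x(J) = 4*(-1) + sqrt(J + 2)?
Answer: -2456 - 16*sqrt(2) ≈ -2478.6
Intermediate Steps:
x(J) = -4 + sqrt(2 + J)
-2480 + w(x(6)) = -2480 + (-4 + sqrt(2 + 6))**2 = -2480 + (-4 + sqrt(8))**2 = -2480 + (-4 + 2*sqrt(2))**2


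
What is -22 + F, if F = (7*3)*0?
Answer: -22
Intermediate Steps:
F = 0 (F = 21*0 = 0)
-22 + F = -22 + 0 = -22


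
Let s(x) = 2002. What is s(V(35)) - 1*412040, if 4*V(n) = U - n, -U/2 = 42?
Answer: -410038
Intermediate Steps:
U = -84 (U = -2*42 = -84)
V(n) = -21 - n/4 (V(n) = (-84 - n)/4 = -21 - n/4)
s(V(35)) - 1*412040 = 2002 - 1*412040 = 2002 - 412040 = -410038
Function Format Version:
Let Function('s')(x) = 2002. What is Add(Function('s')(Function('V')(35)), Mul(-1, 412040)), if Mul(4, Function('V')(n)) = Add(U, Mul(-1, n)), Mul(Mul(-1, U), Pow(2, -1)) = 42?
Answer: -410038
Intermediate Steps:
U = -84 (U = Mul(-2, 42) = -84)
Function('V')(n) = Add(-21, Mul(Rational(-1, 4), n)) (Function('V')(n) = Mul(Rational(1, 4), Add(-84, Mul(-1, n))) = Add(-21, Mul(Rational(-1, 4), n)))
Add(Function('s')(Function('V')(35)), Mul(-1, 412040)) = Add(2002, Mul(-1, 412040)) = Add(2002, -412040) = -410038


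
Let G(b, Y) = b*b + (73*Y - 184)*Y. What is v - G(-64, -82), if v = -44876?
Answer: -554912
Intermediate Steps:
G(b, Y) = b² + Y*(-184 + 73*Y) (G(b, Y) = b² + (-184 + 73*Y)*Y = b² + Y*(-184 + 73*Y))
v - G(-64, -82) = -44876 - ((-64)² - 184*(-82) + 73*(-82)²) = -44876 - (4096 + 15088 + 73*6724) = -44876 - (4096 + 15088 + 490852) = -44876 - 1*510036 = -44876 - 510036 = -554912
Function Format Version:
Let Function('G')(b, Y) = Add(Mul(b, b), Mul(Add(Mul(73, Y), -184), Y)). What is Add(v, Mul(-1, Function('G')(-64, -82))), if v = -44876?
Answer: -554912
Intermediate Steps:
Function('G')(b, Y) = Add(Pow(b, 2), Mul(Y, Add(-184, Mul(73, Y)))) (Function('G')(b, Y) = Add(Pow(b, 2), Mul(Add(-184, Mul(73, Y)), Y)) = Add(Pow(b, 2), Mul(Y, Add(-184, Mul(73, Y)))))
Add(v, Mul(-1, Function('G')(-64, -82))) = Add(-44876, Mul(-1, Add(Pow(-64, 2), Mul(-184, -82), Mul(73, Pow(-82, 2))))) = Add(-44876, Mul(-1, Add(4096, 15088, Mul(73, 6724)))) = Add(-44876, Mul(-1, Add(4096, 15088, 490852))) = Add(-44876, Mul(-1, 510036)) = Add(-44876, -510036) = -554912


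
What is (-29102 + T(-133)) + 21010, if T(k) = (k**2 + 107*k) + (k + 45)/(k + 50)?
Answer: -384534/83 ≈ -4632.9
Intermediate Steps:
T(k) = k**2 + 107*k + (45 + k)/(50 + k) (T(k) = (k**2 + 107*k) + (45 + k)/(50 + k) = k**2 + 107*k + (45 + k)/(50 + k))
(-29102 + T(-133)) + 21010 = (-29102 + (45 + (-133)**3 + 157*(-133)**2 + 5351*(-133))/(50 - 133)) + 21010 = (-29102 + (45 - 2352637 + 157*17689 - 711683)/(-83)) + 21010 = (-29102 - (45 - 2352637 + 2777173 - 711683)/83) + 21010 = (-29102 - 1/83*(-287102)) + 21010 = (-29102 + 287102/83) + 21010 = -2128364/83 + 21010 = -384534/83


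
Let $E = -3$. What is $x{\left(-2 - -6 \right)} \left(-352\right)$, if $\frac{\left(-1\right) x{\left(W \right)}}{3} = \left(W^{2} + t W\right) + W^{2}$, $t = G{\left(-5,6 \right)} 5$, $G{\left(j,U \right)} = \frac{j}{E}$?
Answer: $68992$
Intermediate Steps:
$G{\left(j,U \right)} = - \frac{j}{3}$ ($G{\left(j,U \right)} = \frac{j}{-3} = j \left(- \frac{1}{3}\right) = - \frac{j}{3}$)
$t = \frac{25}{3}$ ($t = \left(- \frac{1}{3}\right) \left(-5\right) 5 = \frac{5}{3} \cdot 5 = \frac{25}{3} \approx 8.3333$)
$x{\left(W \right)} = - 25 W - 6 W^{2}$ ($x{\left(W \right)} = - 3 \left(\left(W^{2} + \frac{25 W}{3}\right) + W^{2}\right) = - 3 \left(2 W^{2} + \frac{25 W}{3}\right) = - 25 W - 6 W^{2}$)
$x{\left(-2 - -6 \right)} \left(-352\right) = - \left(-2 - -6\right) \left(25 + 6 \left(-2 - -6\right)\right) \left(-352\right) = - \left(-2 + 6\right) \left(25 + 6 \left(-2 + 6\right)\right) \left(-352\right) = \left(-1\right) 4 \left(25 + 6 \cdot 4\right) \left(-352\right) = \left(-1\right) 4 \left(25 + 24\right) \left(-352\right) = \left(-1\right) 4 \cdot 49 \left(-352\right) = \left(-196\right) \left(-352\right) = 68992$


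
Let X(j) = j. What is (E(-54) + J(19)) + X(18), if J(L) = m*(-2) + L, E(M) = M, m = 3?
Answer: -23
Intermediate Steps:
J(L) = -6 + L (J(L) = 3*(-2) + L = -6 + L)
(E(-54) + J(19)) + X(18) = (-54 + (-6 + 19)) + 18 = (-54 + 13) + 18 = -41 + 18 = -23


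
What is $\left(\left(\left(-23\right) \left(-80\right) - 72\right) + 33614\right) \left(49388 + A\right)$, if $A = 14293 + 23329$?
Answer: $3078587820$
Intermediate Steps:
$A = 37622$
$\left(\left(\left(-23\right) \left(-80\right) - 72\right) + 33614\right) \left(49388 + A\right) = \left(\left(\left(-23\right) \left(-80\right) - 72\right) + 33614\right) \left(49388 + 37622\right) = \left(\left(1840 - 72\right) + 33614\right) 87010 = \left(1768 + 33614\right) 87010 = 35382 \cdot 87010 = 3078587820$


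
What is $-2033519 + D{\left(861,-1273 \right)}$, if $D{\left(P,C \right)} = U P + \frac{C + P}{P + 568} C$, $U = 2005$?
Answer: $- \frac{438484330}{1429} \approx -3.0685 \cdot 10^{5}$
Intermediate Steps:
$D{\left(P,C \right)} = 2005 P + \frac{C \left(C + P\right)}{568 + P}$ ($D{\left(P,C \right)} = 2005 P + \frac{C + P}{P + 568} C = 2005 P + \frac{C + P}{568 + P} C = 2005 P + \frac{C \left(C + P\right)}{568 + P}$)
$-2033519 + D{\left(861,-1273 \right)} = -2033519 + \frac{\left(-1273\right)^{2} + 2005 \cdot 861^{2} + 1138840 \cdot 861 - 1096053}{568 + 861} = -2033519 + \frac{1620529 + 2005 \cdot 741321 + 980541240 - 1096053}{1429} = -2033519 + \frac{1620529 + 1486348605 + 980541240 - 1096053}{1429} = -2033519 + \frac{1}{1429} \cdot 2467414321 = -2033519 + \frac{2467414321}{1429} = - \frac{438484330}{1429}$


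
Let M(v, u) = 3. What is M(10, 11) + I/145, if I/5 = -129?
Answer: -42/29 ≈ -1.4483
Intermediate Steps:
I = -645 (I = 5*(-129) = -645)
M(10, 11) + I/145 = 3 - 645/145 = 3 + (1/145)*(-645) = 3 - 129/29 = -42/29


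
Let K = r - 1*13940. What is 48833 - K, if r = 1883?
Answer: 60890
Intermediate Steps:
K = -12057 (K = 1883 - 1*13940 = 1883 - 13940 = -12057)
48833 - K = 48833 - 1*(-12057) = 48833 + 12057 = 60890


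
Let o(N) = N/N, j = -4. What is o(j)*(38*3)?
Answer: 114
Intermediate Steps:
o(N) = 1
o(j)*(38*3) = 1*(38*3) = 1*114 = 114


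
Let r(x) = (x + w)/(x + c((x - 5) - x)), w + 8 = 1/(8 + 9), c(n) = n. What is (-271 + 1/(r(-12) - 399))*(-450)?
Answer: 2336827575/19162 ≈ 1.2195e+5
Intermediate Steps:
w = -135/17 (w = -8 + 1/(8 + 9) = -8 + 1/17 = -135/17 ≈ -7.9412)
r(x) = (-135/17 + x)/(-5 + x) (r(x) = (x - 135/17)/(x + ((x - 5) - x)) = (-135/17 + x)/(x + ((-5 + x) - x)) = (-135/17 + x)/(x - 5) = (-135/17 + x)/(-5 + x))
(-271 + 1/(r(-12) - 399))*(-450) = (-271 + 1/((-135/17 - 12)/(-5 - 12) - 399))*(-450) = (-271 + 1/(-339/17/(-17) - 399))*(-450) = (-271 + 1/(-1/17*(-339/17) - 399))*(-450) = (-271 + 1/(339/289 - 399))*(-450) = (-271 + 1/(-114972/289))*(-450) = (-271 - 289/114972)*(-450) = -31157701/114972*(-450) = 2336827575/19162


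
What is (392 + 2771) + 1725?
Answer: 4888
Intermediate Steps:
(392 + 2771) + 1725 = 3163 + 1725 = 4888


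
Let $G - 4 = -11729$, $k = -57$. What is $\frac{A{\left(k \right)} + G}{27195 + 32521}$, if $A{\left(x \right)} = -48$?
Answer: $- \frac{11773}{59716} \approx -0.19715$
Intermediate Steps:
$G = -11725$ ($G = 4 - 11729 = -11725$)
$\frac{A{\left(k \right)} + G}{27195 + 32521} = \frac{-48 - 11725}{27195 + 32521} = - \frac{11773}{59716}$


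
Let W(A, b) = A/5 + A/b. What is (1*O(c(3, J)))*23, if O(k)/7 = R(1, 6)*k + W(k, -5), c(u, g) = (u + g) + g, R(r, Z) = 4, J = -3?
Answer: -1932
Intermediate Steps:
c(u, g) = u + 2*g (c(u, g) = (g + u) + g = u + 2*g)
W(A, b) = A/5 + A/b (W(A, b) = A*(⅕) + A/b = A/5 + A/b)
O(k) = 28*k (O(k) = 7*(4*k + (k/5 + k/(-5))) = 7*(4*k + (k/5 + k*(-⅕))) = 7*(4*k + (k/5 - k/5)) = 7*(4*k + 0) = 7*(4*k) = 28*k)
(1*O(c(3, J)))*23 = (1*(28*(3 + 2*(-3))))*23 = (1*(28*(3 - 6)))*23 = (1*(28*(-3)))*23 = (1*(-84))*23 = -84*23 = -1932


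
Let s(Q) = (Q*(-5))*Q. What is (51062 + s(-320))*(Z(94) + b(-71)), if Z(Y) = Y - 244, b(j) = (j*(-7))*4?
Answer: -847204044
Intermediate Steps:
b(j) = -28*j (b(j) = -7*j*4 = -28*j)
s(Q) = -5*Q**2 (s(Q) = (-5*Q)*Q = -5*Q**2)
Z(Y) = -244 + Y
(51062 + s(-320))*(Z(94) + b(-71)) = (51062 - 5*(-320)**2)*((-244 + 94) - 28*(-71)) = (51062 - 5*102400)*(-150 + 1988) = (51062 - 512000)*1838 = -460938*1838 = -847204044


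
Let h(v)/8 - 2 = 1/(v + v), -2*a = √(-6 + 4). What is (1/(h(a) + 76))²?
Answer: 1/(16*(23 + I*√2)²) ≈ 0.00011682 - 1.442e-5*I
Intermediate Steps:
a = -I*√2/2 (a = -√(-6 + 4)/2 = -I*√2/2 ≈ -0.70711*I)
h(v) = 16 + 4/v (h(v) = 16 + 8/(v + v) = 16 + 8/((2*v)) = 16 + 8*(1/(2*v)) = 16 + 4/v)
(1/(h(a) + 76))² = (1/((16 + 4/((-I*√2/2))) + 76))² = (1/((16 + 4*(I*√2)) + 76))² = (1/((16 + 4*I*√2) + 76))² = (1/(92 + 4*I*√2))² = (92 + 4*I*√2)⁻²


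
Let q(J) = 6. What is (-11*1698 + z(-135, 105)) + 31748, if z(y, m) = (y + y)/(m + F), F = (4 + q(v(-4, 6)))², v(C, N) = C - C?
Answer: 535816/41 ≈ 13069.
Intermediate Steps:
v(C, N) = 0
F = 100 (F = (4 + 6)² = 10² = 100)
z(y, m) = 2*y/(100 + m) (z(y, m) = (y + y)/(m + 100) = (2*y)/(100 + m) = 2*y/(100 + m))
(-11*1698 + z(-135, 105)) + 31748 = (-11*1698 + 2*(-135)/(100 + 105)) + 31748 = (-18678 + 2*(-135)/205) + 31748 = (-18678 + 2*(-135)*(1/205)) + 31748 = (-18678 - 54/41) + 31748 = -765852/41 + 31748 = 535816/41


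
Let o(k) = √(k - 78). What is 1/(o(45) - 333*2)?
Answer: -222/147863 - I*√33/443589 ≈ -0.0015014 - 1.295e-5*I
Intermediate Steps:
o(k) = √(-78 + k)
1/(o(45) - 333*2) = 1/(√(-78 + 45) - 333*2) = 1/(√(-33) - 666) = 1/(I*√33 - 666) = 1/(-666 + I*√33)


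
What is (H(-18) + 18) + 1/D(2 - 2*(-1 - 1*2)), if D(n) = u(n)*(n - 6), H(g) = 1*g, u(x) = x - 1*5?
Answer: ⅙ ≈ 0.16667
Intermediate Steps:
u(x) = -5 + x (u(x) = x - 5 = -5 + x)
H(g) = g
D(n) = (-6 + n)*(-5 + n) (D(n) = (-5 + n)*(n - 6) = (-5 + n)*(-6 + n) = (-6 + n)*(-5 + n))
(H(-18) + 18) + 1/D(2 - 2*(-1 - 1*2)) = (-18 + 18) + 1/((-6 + (2 - 2*(-1 - 1*2)))*(-5 + (2 - 2*(-1 - 1*2)))) = 0 + 1/((-6 + (2 - 2*(-1 - 2)))*(-5 + (2 - 2*(-1 - 2)))) = 0 + 1/((-6 + (2 - 2*(-3)))*(-5 + (2 - 2*(-3)))) = 0 + 1/((-6 + (2 + 6))*(-5 + (2 + 6))) = 0 + 1/((-6 + 8)*(-5 + 8)) = 0 + 1/(2*3) = 0 + 1/6 = 0 + ⅙ = ⅙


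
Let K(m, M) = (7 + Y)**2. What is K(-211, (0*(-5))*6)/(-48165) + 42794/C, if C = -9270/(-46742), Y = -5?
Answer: 3211444959878/14882985 ≈ 2.1578e+5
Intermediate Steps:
K(m, M) = 4 (K(m, M) = (7 - 5)**2 = 2**2 = 4)
C = 4635/23371 (C = -9270*(-1/46742) = 4635/23371 ≈ 0.19832)
K(-211, (0*(-5))*6)/(-48165) + 42794/C = 4/(-48165) + 42794/(4635/23371) = 4*(-1/48165) + 42794*(23371/4635) = -4/48165 + 1000138574/4635 = 3211444959878/14882985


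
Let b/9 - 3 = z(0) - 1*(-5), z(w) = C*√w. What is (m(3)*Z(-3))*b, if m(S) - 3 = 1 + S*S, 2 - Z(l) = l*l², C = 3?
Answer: 27144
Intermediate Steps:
Z(l) = 2 - l³ (Z(l) = 2 - l*l² = 2 - l³)
z(w) = 3*√w
b = 72 (b = 27 + 9*(3*√0 - 1*(-5)) = 27 + 9*(3*0 + 5) = 27 + 9*(0 + 5) = 27 + 9*5 = 27 + 45 = 72)
m(S) = 4 + S² (m(S) = 3 + (1 + S*S) = 3 + (1 + S²) = 4 + S²)
(m(3)*Z(-3))*b = ((4 + 3²)*(2 - 1*(-3)³))*72 = ((4 + 9)*(2 - 1*(-27)))*72 = (13*(2 + 27))*72 = (13*29)*72 = 377*72 = 27144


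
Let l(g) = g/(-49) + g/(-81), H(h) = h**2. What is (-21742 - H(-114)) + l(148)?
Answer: -137894362/3969 ≈ -34743.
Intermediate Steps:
l(g) = -130*g/3969 (l(g) = g*(-1/49) + g*(-1/81) = -g/49 - g/81 = -130*g/3969)
(-21742 - H(-114)) + l(148) = (-21742 - 1*(-114)**2) - 130/3969*148 = (-21742 - 1*12996) - 19240/3969 = (-21742 - 12996) - 19240/3969 = -34738 - 19240/3969 = -137894362/3969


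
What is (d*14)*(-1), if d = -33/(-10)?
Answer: -231/5 ≈ -46.200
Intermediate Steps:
d = 33/10 (d = -33*(-⅒) = 33/10 ≈ 3.3000)
(d*14)*(-1) = ((33/10)*14)*(-1) = (231/5)*(-1) = -231/5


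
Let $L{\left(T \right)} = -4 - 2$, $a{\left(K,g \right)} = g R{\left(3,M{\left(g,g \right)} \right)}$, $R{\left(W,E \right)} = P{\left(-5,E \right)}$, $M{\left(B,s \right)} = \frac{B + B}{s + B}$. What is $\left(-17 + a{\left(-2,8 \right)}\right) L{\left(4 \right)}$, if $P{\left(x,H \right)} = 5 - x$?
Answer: $-378$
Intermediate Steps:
$M{\left(B,s \right)} = \frac{2 B}{B + s}$
$R{\left(W,E \right)} = 10$ ($R{\left(W,E \right)} = 5 - -5 = 5 + 5 = 10$)
$a{\left(K,g \right)} = 10 g$ ($a{\left(K,g \right)} = g 10 = 10 g$)
$L{\left(T \right)} = -6$
$\left(-17 + a{\left(-2,8 \right)}\right) L{\left(4 \right)} = \left(-17 + 10 \cdot 8\right) \left(-6\right) = \left(-17 + 80\right) \left(-6\right) = 63 \left(-6\right) = -378$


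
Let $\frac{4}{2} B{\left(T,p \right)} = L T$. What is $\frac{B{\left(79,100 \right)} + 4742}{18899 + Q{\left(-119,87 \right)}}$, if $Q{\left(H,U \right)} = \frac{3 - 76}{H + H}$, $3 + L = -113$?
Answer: $\frac{7616}{899607} \approx 0.0084659$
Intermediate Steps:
$L = -116$ ($L = -3 - 113 = -116$)
$B{\left(T,p \right)} = - 58 T$ ($B{\left(T,p \right)} = \frac{\left(-116\right) T}{2} = - 58 T$)
$Q{\left(H,U \right)} = - \frac{73}{2 H}$
$\frac{B{\left(79,100 \right)} + 4742}{18899 + Q{\left(-119,87 \right)}} = \frac{\left(-58\right) 79 + 4742}{18899 - \frac{73}{2 \left(-119\right)}} = \frac{-4582 + 4742}{18899 - - \frac{73}{238}} = \frac{160}{18899 + \frac{73}{238}} = \frac{160}{\frac{4498035}{238}} = 160 \cdot \frac{238}{4498035} = \frac{7616}{899607}$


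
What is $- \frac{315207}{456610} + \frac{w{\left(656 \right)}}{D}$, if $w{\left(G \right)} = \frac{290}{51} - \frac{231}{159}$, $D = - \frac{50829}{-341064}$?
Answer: $\frac{193194316430979}{6970445250230} \approx 27.716$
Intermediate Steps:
$D = \frac{16943}{113688}$ ($D = \left(-50829\right) \left(- \frac{1}{341064}\right) = \frac{16943}{113688} \approx 0.14903$)
$w{\left(G \right)} = \frac{11443}{2703}$ ($w{\left(G \right)} = 290 \cdot \frac{1}{51} - \frac{77}{53} = \frac{290}{51} - \frac{77}{53} = \frac{11443}{2703}$)
$- \frac{315207}{456610} + \frac{w{\left(656 \right)}}{D} = - \frac{315207}{456610} + \frac{11443}{2703 \cdot \frac{16943}{113688}} = \left(-315207\right) \frac{1}{456610} + \frac{11443}{2703} \cdot \frac{113688}{16943} = - \frac{315207}{456610} + \frac{433643928}{15265643} = \frac{193194316430979}{6970445250230}$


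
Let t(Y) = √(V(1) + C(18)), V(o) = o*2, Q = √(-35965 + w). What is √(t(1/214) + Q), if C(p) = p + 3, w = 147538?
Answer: √(√23 + 21*√253) ≈ 18.407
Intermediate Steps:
C(p) = 3 + p
Q = 21*√253 (Q = √(-35965 + 147538) = √111573 = 21*√253 ≈ 334.03)
V(o) = 2*o
t(Y) = √23 (t(Y) = √(2*1 + (3 + 18)) = √(2 + 21) = √23)
√(t(1/214) + Q) = √(√23 + 21*√253)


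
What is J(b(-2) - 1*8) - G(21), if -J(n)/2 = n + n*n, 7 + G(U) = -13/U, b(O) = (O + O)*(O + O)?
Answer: -2864/21 ≈ -136.38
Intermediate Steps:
b(O) = 4*O² (b(O) = (2*O)*(2*O) = 4*O²)
G(U) = -7 - 13/U
J(n) = -2*n - 2*n² (J(n) = -2*(n + n*n) = -2*(n + n²) = -2*n - 2*n²)
J(b(-2) - 1*8) - G(21) = -2*(4*(-2)² - 1*8)*(1 + (4*(-2)² - 1*8)) - (-7 - 13/21) = -2*(4*4 - 8)*(1 + (4*4 - 8)) - (-7 - 13*1/21) = -2*(16 - 8)*(1 + (16 - 8)) - (-7 - 13/21) = -2*8*(1 + 8) - 1*(-160/21) = -2*8*9 + 160/21 = -144 + 160/21 = -2864/21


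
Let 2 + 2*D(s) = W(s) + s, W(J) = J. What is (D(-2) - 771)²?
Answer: 599076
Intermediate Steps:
D(s) = -1 + s (D(s) = -1 + (s + s)/2 = -1 + (2*s)/2 = -1 + s)
(D(-2) - 771)² = ((-1 - 2) - 771)² = (-3 - 771)² = (-774)² = 599076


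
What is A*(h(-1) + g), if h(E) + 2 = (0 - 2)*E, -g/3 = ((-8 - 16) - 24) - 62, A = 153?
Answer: 50490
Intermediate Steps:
g = 330 (g = -3*(((-8 - 16) - 24) - 62) = -3*((-24 - 24) - 62) = -3*(-48 - 62) = -3*(-110) = 330)
h(E) = -2 - 2*E (h(E) = -2 + (0 - 2)*E = -2 - 2*E)
A*(h(-1) + g) = 153*((-2 - 2*(-1)) + 330) = 153*((-2 + 2) + 330) = 153*(0 + 330) = 153*330 = 50490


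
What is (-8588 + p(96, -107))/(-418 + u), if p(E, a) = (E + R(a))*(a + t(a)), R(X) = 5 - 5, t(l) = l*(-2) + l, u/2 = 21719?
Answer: -2147/10755 ≈ -0.19963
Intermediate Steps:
u = 43438 (u = 2*21719 = 43438)
t(l) = -l (t(l) = -2*l + l = -l)
R(X) = 0
p(E, a) = 0 (p(E, a) = (E + 0)*(a - a) = E*0 = 0)
(-8588 + p(96, -107))/(-418 + u) = (-8588 + 0)/(-418 + 43438) = -8588/43020 = -8588*1/43020 = -2147/10755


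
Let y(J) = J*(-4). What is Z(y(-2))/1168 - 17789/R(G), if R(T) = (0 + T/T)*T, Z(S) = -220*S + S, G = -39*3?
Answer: 35227/234 ≈ 150.54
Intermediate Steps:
y(J) = -4*J
G = -117
Z(S) = -219*S
R(T) = T (R(T) = (0 + 1)*T = 1*T = T)
Z(y(-2))/1168 - 17789/R(G) = -(-876)*(-2)/1168 - 17789/(-117) = -219*8*(1/1168) - 17789*(-1/117) = -1752*1/1168 + 17789/117 = -3/2 + 17789/117 = 35227/234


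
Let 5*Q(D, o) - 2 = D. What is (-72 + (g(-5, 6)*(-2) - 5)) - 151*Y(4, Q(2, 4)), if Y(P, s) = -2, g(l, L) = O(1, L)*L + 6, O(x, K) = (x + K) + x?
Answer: 117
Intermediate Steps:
O(x, K) = K + 2*x (O(x, K) = (K + x) + x = K + 2*x)
g(l, L) = 6 + L*(2 + L) (g(l, L) = (L + 2*1)*L + 6 = (L + 2)*L + 6 = (2 + L)*L + 6 = L*(2 + L) + 6 = 6 + L*(2 + L))
Q(D, o) = 2/5 + D/5
(-72 + (g(-5, 6)*(-2) - 5)) - 151*Y(4, Q(2, 4)) = (-72 + ((6 + 6*(2 + 6))*(-2) - 5)) - 151*(-2) = (-72 + ((6 + 6*8)*(-2) - 5)) + 302 = (-72 + ((6 + 48)*(-2) - 5)) + 302 = (-72 + (54*(-2) - 5)) + 302 = (-72 + (-108 - 5)) + 302 = (-72 - 113) + 302 = -185 + 302 = 117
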